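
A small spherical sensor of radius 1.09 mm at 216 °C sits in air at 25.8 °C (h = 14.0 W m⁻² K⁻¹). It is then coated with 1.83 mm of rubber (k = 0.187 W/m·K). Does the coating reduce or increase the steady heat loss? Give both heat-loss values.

increases: 0.0398 → 0.209 W

Critical radius for a sphere: r_cr = 2k/h = 0.0267 m = 2.67 cm.
Outer radius after coating: r₂ = 0.00109 + 0.00183 = 0.00292 m.
Since r₁ < r_cr and r₂ ≤ r_cr, the coating moves toward the maximum at r_cr — heat loss rises.
Bare: R = 1/(4πr₁²h) = 4784 K/W; Q = 190.2/4784 = 0.0398 W.
Coated: R = R_cond + R_conv = 911.3 K/W; Q = 190.2/911.3 = 0.209 W.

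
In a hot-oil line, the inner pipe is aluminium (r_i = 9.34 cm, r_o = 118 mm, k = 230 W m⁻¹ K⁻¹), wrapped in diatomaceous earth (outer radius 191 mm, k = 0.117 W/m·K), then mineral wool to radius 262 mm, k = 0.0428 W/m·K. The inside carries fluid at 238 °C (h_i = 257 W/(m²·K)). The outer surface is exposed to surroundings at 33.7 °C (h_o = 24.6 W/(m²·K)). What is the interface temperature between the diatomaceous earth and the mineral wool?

Series thermal resistances, inner to outer:
  R'_conv,in = 1/(2πr h) = 1/(2π·0.0934·257) = 0.006630 m·K/W
  R'_aluminium = ln(0.118/0.0934)/(2πk) = 0.2338/(2π·230) = 1.618×10^-4 m·K/W
  R'_diatomaceous earth = ln(0.191/0.118)/(2πk) = 0.4816/(2π·0.117) = 0.6551 m·K/W
  R'_mineral wool = ln(0.262/0.191)/(2πk) = 0.3161/(2π·0.0428) = 1.175 m·K/W
  R'_conv,out = 1/(2πr h) = 1/(2π·0.262·24.6) = 0.02469 m·K/W
ΣR = 0.006630 + 1.618×10^-4 + 0.6551 + 1.175 + 0.02469 = 1.862 m·K/W
Q' = ΔT/ΣR = (238 °C − 33.7 °C)/1.862 = 109.7 W/m
From the inner boundary to the diatomaceous earth/mineral wool interface, ΣR_partial = 0.6619 m·K/W.
T_interface = T_in − Q'·ΣR_partial = 238 °C − (109.7)(0.6619) = 165 °C

T = 165 °C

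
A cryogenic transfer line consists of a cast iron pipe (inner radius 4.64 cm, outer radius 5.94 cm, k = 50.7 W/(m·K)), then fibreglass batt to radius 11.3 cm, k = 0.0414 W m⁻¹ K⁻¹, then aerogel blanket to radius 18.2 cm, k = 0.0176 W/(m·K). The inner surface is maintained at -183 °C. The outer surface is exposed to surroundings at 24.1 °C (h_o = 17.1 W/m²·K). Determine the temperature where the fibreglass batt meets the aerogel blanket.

T = -108 °C

Series thermal resistances, inner to outer:
  R'_cast iron = ln(0.0594/0.0464)/(2πk) = 0.2470/(2π·50.7) = 7.754×10^-4 m·K/W
  R'_fibreglass batt = ln(0.113/0.0594)/(2πk) = 0.6431/(2π·0.0414) = 2.472 m·K/W
  R'_aerogel blanket = ln(0.182/0.113)/(2πk) = 0.4766/(2π·0.0176) = 4.310 m·K/W
  R'_conv,out = 1/(2πr h) = 1/(2π·0.182·17.1) = 0.05114 m·K/W
ΣR = 7.754×10^-4 + 2.472 + 4.310 + 0.05114 = 6.834 m·K/W
Q' = ΔT/ΣR = (-183 °C − 24.1 °C)/6.834 = -30.30 W/m
From the inner boundary to the fibreglass batt/aerogel blanket interface, ΣR_partial = 2.473 m·K/W.
T_interface = T_in − Q'·ΣR_partial = -183 °C − (-30.30)(2.473) = -108 °C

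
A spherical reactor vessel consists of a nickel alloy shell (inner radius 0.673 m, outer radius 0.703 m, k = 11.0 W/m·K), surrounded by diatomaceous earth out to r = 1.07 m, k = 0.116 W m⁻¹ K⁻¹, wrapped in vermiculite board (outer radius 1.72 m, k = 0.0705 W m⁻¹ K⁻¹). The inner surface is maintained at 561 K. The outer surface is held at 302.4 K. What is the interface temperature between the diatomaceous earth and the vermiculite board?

Series thermal resistances, inner to outer:
  R_nickel alloy = (1/0.673 − 1/0.703)/(4πk) = 0.06341/(4π·11.0) = 4.587×10^-4 K/W
  R_diatomaceous earth = (1/0.703 − 1/1.07)/(4πk) = 0.4879/(4π·0.116) = 0.3347 K/W
  R_vermiculite board = (1/1.07 − 1/1.72)/(4πk) = 0.3532/(4π·0.0705) = 0.3987 K/W
ΣR = 4.587×10^-4 + 0.3347 + 0.3987 = 0.7339 K/W
Q = ΔT/ΣR = (561 K − 302.4 K)/0.7339 = 352.4 W
From the inner boundary to the diatomaceous earth/vermiculite board interface, ΣR_partial = 0.3352 K/W.
T_interface = T_in − Q·ΣR_partial = 561 K − (352.4)(0.3352) = 443 K

T = 443 K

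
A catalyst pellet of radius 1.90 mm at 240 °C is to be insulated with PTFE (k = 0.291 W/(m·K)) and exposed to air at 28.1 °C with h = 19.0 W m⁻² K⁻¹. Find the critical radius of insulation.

For a sphere, r_cr = 2k_ins/h = 2·0.291/19.0 = 0.0306 m = 3.06 cm

r_cr = 3.06 cm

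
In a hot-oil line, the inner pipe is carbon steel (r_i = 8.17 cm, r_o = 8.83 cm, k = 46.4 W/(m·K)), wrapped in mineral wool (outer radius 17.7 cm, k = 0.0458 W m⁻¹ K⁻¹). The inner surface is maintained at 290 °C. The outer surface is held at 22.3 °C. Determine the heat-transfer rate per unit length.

Q' = 111 W/m

Series thermal resistances, inner to outer:
  R'_carbon steel = ln(0.0883/0.0817)/(2πk) = 0.07769/(2π·46.4) = 2.665×10^-4 m·K/W
  R'_mineral wool = ln(0.177/0.0883)/(2πk) = 0.6954/(2π·0.0458) = 2.417 m·K/W
ΣR = 2.665×10^-4 + 2.417 = 2.417 m·K/W
Q' = ΔT/ΣR = (290 °C − 22.3 °C)/2.417 = 111 W/m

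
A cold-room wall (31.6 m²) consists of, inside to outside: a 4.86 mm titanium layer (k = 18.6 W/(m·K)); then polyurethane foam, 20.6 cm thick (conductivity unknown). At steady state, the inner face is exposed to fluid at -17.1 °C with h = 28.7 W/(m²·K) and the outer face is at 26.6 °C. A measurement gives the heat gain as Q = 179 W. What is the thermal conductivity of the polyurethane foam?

ΣR = ΔT/Q = |-17.1 − 26.6|/179 = 0.2441 K/W
Known resistances:
  R_conv,in = 1/(hA) = 1/(28.7·31.6) = 0.001103 K/W
  R_titanium = L/(kA) = 0.00486/(18.6·31.6) = 8.269×10^-6 K/W
R_polyurethane foam = ΣR − ΣR_known = 0.2441 − 0.001111 = 0.2430 K/W
L/(kA) = 0.2430 ⇒ k = 0.206/(0.2430·31.6) = 0.0268 W/m·K

k = 0.0268 W/m·K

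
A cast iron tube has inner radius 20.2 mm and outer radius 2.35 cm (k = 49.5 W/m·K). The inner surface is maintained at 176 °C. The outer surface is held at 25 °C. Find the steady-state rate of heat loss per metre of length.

Q' = 3.10×10^5 W/m

Q' = 2πk·ΔT/ln(r₂/r₁) = 2π × 49.5 × 151 / ln(0.0235/0.0202) = 3.10×10^5 W/m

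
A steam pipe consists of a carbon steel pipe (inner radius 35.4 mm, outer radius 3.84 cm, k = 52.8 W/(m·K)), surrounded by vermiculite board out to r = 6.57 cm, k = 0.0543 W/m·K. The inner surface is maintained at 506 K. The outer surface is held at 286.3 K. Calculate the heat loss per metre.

Series thermal resistances, inner to outer:
  R'_carbon steel = ln(0.0384/0.0354)/(2πk) = 0.08135/(2π·52.8) = 2.452×10^-4 m·K/W
  R'_vermiculite board = ln(0.0657/0.0384)/(2πk) = 0.5370/(2π·0.0543) = 1.574 m·K/W
ΣR = 2.452×10^-4 + 1.574 = 1.574 m·K/W
Q' = ΔT/ΣR = (506 K − 286.3 K)/1.574 = 140 W/m

Q' = 140 W/m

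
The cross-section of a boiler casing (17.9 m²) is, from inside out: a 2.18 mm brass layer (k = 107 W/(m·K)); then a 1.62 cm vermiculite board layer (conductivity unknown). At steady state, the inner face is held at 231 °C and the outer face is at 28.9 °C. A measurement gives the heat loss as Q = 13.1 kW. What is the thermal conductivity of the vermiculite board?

ΣR = ΔT/Q = |231 − 28.9|/13100 = 0.01543 K/W
Known resistances:
  R_brass = L/(kA) = 0.00218/(107·17.9) = 1.138×10^-6 K/W
R_vermiculite board = ΣR − ΣR_known = 0.01543 − 1.138×10^-6 = 0.01543 K/W
L/(kA) = 0.01543 ⇒ k = 0.0162/(0.01543·17.9) = 0.0587 W/m·K

k = 0.0587 W/m·K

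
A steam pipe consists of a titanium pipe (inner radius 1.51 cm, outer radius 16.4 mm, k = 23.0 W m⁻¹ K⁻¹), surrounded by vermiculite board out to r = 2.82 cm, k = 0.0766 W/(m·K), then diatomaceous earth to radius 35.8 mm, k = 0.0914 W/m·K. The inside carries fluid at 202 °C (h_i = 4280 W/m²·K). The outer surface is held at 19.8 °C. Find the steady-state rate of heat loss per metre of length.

Treat each layer as a resistance in series:
  R'_conv,in = 1/(2πr h) = 1/(2π·0.0151·4280) = 0.002463 m·K/W
  R'_titanium = ln(0.0164/0.0151)/(2πk) = 0.08259/(2π·23.0) = 5.715×10^-4 m·K/W
  R'_vermiculite board = ln(0.0282/0.0164)/(2πk) = 0.5420/(2π·0.0766) = 1.126 m·K/W
  R'_diatomaceous earth = ln(0.0358/0.0282)/(2πk) = 0.2386/(2π·0.0914) = 0.4155 m·K/W
ΣR = 0.002463 + 5.715×10^-4 + 1.126 + 0.4155 = 1.545 m·K/W
Q' = ΔT/ΣR = (202 °C − 19.8 °C)/1.545 = 118 W/m

Q' = 118 W/m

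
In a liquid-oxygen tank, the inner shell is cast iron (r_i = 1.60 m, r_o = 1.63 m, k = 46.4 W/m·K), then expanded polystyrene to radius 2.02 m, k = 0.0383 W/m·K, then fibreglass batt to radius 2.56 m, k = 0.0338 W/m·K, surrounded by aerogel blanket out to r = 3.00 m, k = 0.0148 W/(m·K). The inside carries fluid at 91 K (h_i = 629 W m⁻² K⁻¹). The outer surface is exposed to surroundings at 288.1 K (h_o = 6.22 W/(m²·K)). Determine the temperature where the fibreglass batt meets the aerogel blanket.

T = 212.0 K

Treat each layer as a resistance in series:
  R_conv,in = 1/(4πr²h) = 1/(4π·1.60²·629) = 4.942×10^-5 K/W
  R_cast iron = (1/1.60 − 1/1.63)/(4πk) = 0.01150/(4π·46.4) = 1.973×10^-5 K/W
  R_expanded polystyrene = (1/1.63 − 1/2.02)/(4πk) = 0.1184/(4π·0.0383) = 0.2461 K/W
  R_fibreglass batt = (1/2.02 − 1/2.56)/(4πk) = 0.1044/(4π·0.0338) = 0.2459 K/W
  R_aerogel blanket = (1/2.56 − 1/3.00)/(4πk) = 0.05729/(4π·0.0148) = 0.3080 K/W
  R_conv,out = 1/(4πr²h) = 1/(4π·3.00²·6.22) = 0.001422 K/W
ΣR = 4.942×10^-5 + 1.973×10^-5 + 0.2461 + 0.2459 + 0.3080 + 0.001422 = 0.8015 K/W
Q = ΔT/ΣR = (91 K − 288.1 K)/0.8015 = -245.9 W
From the inner boundary to the fibreglass batt/aerogel blanket interface, ΣR_partial = 0.4921 K/W.
T_interface = T_in − Q·ΣR_partial = 91 K − (-245.9)(0.4921) = 212.0 K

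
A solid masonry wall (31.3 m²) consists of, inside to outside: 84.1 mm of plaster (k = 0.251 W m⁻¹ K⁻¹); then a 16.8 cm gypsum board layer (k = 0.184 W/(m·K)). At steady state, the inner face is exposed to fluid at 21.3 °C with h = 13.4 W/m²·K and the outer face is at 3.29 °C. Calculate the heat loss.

Q = 426 W

Resistance network (inner→outer):
  R_conv,in = 1/(hA) = 1/(13.4·31.3) = 0.002384 K/W
  R_plaster = L/(kA) = 0.0841/(0.251·31.3) = 0.01070 K/W
  R_gypsum board = L/(kA) = 0.168/(0.184·31.3) = 0.02917 K/W
ΣR = 0.002384 + 0.01070 + 0.02917 = 0.04225 K/W
Q = ΔT/ΣR = (21.3 °C − 3.29 °C)/0.04225 = 426 W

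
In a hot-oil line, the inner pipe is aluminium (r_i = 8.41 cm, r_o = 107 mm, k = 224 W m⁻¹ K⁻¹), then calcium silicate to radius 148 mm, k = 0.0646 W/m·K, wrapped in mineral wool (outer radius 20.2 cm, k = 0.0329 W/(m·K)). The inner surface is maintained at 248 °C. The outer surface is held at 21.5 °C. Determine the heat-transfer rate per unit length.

Q' = 98.3 W/m

Resistance network (inner→outer):
  R'_aluminium = ln(0.107/0.0841)/(2πk) = 0.2408/(2π·224) = 1.711×10^-4 m·K/W
  R'_calcium silicate = ln(0.148/0.107)/(2πk) = 0.3244/(2π·0.0646) = 0.7992 m·K/W
  R'_mineral wool = ln(0.202/0.148)/(2πk) = 0.3111/(2π·0.0329) = 1.505 m·K/W
ΣR = 1.711×10^-4 + 0.7992 + 1.505 = 2.304 m·K/W
Q' = ΔT/ΣR = (248 °C − 21.5 °C)/2.304 = 98.3 W/m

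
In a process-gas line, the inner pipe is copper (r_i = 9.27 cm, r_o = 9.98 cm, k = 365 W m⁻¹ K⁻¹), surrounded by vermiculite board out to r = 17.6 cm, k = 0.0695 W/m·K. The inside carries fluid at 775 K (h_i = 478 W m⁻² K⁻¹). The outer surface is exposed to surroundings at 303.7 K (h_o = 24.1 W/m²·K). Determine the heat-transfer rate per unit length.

Resistance network (inner→outer):
  R'_conv,in = 1/(2πr h) = 1/(2π·0.0927·478) = 0.003592 m·K/W
  R'_copper = ln(0.0998/0.0927)/(2πk) = 0.07380/(2π·365) = 3.218×10^-5 m·K/W
  R'_vermiculite board = ln(0.176/0.0998)/(2πk) = 0.5673/(2π·0.0695) = 1.299 m·K/W
  R'_conv,out = 1/(2πr h) = 1/(2π·0.176·24.1) = 0.03752 m·K/W
ΣR = 0.003592 + 3.218×10^-5 + 1.299 + 0.03752 = 1.340 m·K/W
Q' = ΔT/ΣR = (775 K − 303.7 K)/1.340 = 352 W/m

Q' = 352 W/m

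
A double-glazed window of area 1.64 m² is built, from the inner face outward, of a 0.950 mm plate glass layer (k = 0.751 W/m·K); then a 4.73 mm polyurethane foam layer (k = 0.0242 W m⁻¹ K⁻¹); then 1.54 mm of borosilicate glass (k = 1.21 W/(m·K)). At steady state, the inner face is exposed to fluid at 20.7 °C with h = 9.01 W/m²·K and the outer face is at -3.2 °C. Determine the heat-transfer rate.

Q = 127 W

Series thermal resistances, inner to outer:
  R_conv,in = 1/(hA) = 1/(9.01·1.64) = 0.06768 K/W
  R_plate glass = L/(kA) = 9.50×10^-4/(0.751·1.64) = 7.713×10^-4 K/W
  R_polyurethane foam = L/(kA) = 0.00473/(0.0242·1.64) = 0.1192 K/W
  R_borosilicate glass = L/(kA) = 0.00154/(1.21·1.64) = 7.761×10^-4 K/W
ΣR = 0.06768 + 7.713×10^-4 + 0.1192 + 7.761×10^-4 = 0.1884 K/W
Q = ΔT/ΣR = (20.7 °C − -3.2 °C)/0.1884 = 127 W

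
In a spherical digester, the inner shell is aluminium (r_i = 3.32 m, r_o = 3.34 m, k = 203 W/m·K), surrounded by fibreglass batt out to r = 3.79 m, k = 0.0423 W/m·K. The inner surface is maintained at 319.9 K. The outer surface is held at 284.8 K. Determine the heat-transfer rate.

Series thermal resistances, inner to outer:
  R_aluminium = (1/3.32 − 1/3.34)/(4πk) = 0.001804/(4π·203) = 7.070×10^-7 K/W
  R_fibreglass batt = (1/3.34 − 1/3.79)/(4πk) = 0.03555/(4π·0.0423) = 0.06688 K/W
ΣR = 7.070×10^-7 + 0.06688 = 0.06688 K/W
Q = ΔT/ΣR = (319.9 K − 284.8 K)/0.06688 = 525 W

Q = 525 W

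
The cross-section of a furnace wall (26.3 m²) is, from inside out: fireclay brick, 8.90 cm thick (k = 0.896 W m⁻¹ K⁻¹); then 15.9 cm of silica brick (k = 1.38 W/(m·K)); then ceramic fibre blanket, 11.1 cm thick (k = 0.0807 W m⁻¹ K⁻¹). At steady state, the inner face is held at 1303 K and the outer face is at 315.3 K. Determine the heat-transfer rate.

Q = 16300 W

Treat each layer as a resistance in series:
  R_fireclay brick = L/(kA) = 0.0890/(0.896·26.3) = 0.003777 K/W
  R_silica brick = L/(kA) = 0.159/(1.38·26.3) = 0.004381 K/W
  R_ceramic fibre blanket = L/(kA) = 0.111/(0.0807·26.3) = 0.05230 K/W
ΣR = 0.003777 + 0.004381 + 0.05230 = 0.06046 K/W
Q = ΔT/ΣR = (1303 K − 315.3 K)/0.06046 = 16300 W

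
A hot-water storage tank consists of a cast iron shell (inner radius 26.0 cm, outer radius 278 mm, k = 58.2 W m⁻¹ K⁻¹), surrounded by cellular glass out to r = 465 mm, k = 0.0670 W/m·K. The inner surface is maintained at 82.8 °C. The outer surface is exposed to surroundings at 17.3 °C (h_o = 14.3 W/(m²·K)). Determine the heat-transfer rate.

Q = 37.6 W

Resistance network (inner→outer):
  R_cast iron = (1/0.260 − 1/0.278)/(4πk) = 0.2490/(4π·58.2) = 3.405×10^-4 K/W
  R_cellular glass = (1/0.278 − 1/0.465)/(4πk) = 1.447/(4π·0.0670) = 1.718 K/W
  R_conv,out = 1/(4πr²h) = 1/(4π·0.465²·14.3) = 0.02574 K/W
ΣR = 3.405×10^-4 + 1.718 + 0.02574 = 1.744 K/W
Q = ΔT/ΣR = (82.8 °C − 17.3 °C)/1.744 = 37.6 W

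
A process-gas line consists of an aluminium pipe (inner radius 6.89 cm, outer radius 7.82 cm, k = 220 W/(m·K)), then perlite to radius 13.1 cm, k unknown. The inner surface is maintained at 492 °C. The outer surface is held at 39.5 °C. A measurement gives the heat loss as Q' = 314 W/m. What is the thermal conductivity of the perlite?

k = 0.0570 W/m·K

ΣR = ΔT/Q' = |492 − 39.5|/314 = 1.441 m·K/W
Known resistances:
  R'_aluminium = ln(0.0782/0.0689)/(2πk) = 0.1266/(2π·220) = 9.160×10^-5 m·K/W
R_perlite = ΣR − ΣR_known = 1.441 − 9.160×10^-5 = 1.441 m·K/W
ln(r₂/r₁)/(2πk) = 1.441 ⇒ k = 0.5159/(2π·1.441) = 0.0570 W/m·K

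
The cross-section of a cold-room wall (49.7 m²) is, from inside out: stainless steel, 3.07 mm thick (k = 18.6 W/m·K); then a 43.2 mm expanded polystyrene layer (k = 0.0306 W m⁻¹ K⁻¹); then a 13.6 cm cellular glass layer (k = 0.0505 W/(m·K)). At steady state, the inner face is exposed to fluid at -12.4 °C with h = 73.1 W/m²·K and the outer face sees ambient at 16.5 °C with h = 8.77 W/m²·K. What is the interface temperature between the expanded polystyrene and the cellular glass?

T = -2.67 °C

Treat each layer as a resistance in series:
  R_conv,in = 1/(hA) = 1/(73.1·49.7) = 2.752×10^-4 K/W
  R_stainless steel = L/(kA) = 0.00307/(18.6·49.7) = 3.321×10^-6 K/W
  R_expanded polystyrene = L/(kA) = 0.0432/(0.0306·49.7) = 0.02841 K/W
  R_cellular glass = L/(kA) = 0.136/(0.0505·49.7) = 0.05419 K/W
  R_conv,out = 1/(hA) = 1/(8.77·49.7) = 0.002294 K/W
ΣR = 2.752×10^-4 + 3.321×10^-6 + 0.02841 + 0.05419 + 0.002294 = 0.08517 K/W
Q = ΔT/ΣR = (-12.4 °C − 16.5 °C)/0.08517 = -339.3 W
From the inner boundary to the expanded polystyrene/cellular glass interface, ΣR_partial = 0.02869 K/W.
T_interface = T_in − Q·ΣR_partial = -12.4 °C − (-339.3)(0.02869) = -2.67 °C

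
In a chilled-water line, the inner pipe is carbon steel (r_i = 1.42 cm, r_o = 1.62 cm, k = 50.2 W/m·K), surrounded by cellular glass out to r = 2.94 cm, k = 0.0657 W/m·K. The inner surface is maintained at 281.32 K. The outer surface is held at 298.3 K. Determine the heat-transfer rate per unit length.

Q' = 11.8 W/m

Resistance network (inner→outer):
  R'_carbon steel = ln(0.0162/0.0142)/(2πk) = 0.1318/(2π·50.2) = 4.178×10^-4 m·K/W
  R'_cellular glass = ln(0.0294/0.0162)/(2πk) = 0.5960/(2π·0.0657) = 1.444 m·K/W
ΣR = 4.178×10^-4 + 1.444 = 1.444 m·K/W
Q' = ΔT/ΣR = (281.32 K − 298.3 K)/1.444 = -11.8 W/m
(Negative Q' ⇒ heat flows inward; heat gain = 11.8 W/m.)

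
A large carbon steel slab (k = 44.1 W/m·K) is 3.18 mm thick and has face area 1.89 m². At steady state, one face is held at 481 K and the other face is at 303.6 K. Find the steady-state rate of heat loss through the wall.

Q = 4.65×10^6 W

Q = kA·ΔT/L = 44.1 × 1.89 × |481 K − 303.6 K| / 0.00318 = 4.65×10^6 W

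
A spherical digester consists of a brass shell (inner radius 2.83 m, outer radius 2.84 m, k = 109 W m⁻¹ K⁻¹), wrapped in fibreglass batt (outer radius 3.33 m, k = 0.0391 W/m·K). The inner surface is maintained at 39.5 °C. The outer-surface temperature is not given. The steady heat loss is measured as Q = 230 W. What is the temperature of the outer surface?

T_out = 15.2 °C

Series resistances:
  R_brass = (1/2.83 − 1/2.84)/(4πk) = 0.001244/(4π·109) = 9.084×10^-7 K/W
  R_fibreglass batt = (1/2.84 − 1/3.33)/(4πk) = 0.05181/(4π·0.0391) = 0.1055 K/W
ΣR = 0.1055 K/W
ΔT = Q·ΣR = 230 × 0.1055 = 24.27 K
Heat flows outward, so T_out = T_in − ΔT = 39.5 − 24.27 = 15.2 °C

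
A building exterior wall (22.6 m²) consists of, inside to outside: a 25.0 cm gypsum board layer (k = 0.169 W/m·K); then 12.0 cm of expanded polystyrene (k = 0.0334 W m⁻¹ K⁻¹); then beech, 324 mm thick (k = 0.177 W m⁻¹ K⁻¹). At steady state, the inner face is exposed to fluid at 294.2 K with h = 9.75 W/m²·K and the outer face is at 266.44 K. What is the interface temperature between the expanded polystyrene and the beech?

Resistance network (inner→outer):
  R_conv,in = 1/(hA) = 1/(9.75·22.6) = 0.004538 K/W
  R_gypsum board = L/(kA) = 0.250/(0.169·22.6) = 0.06546 K/W
  R_expanded polystyrene = L/(kA) = 0.120/(0.0334·22.6) = 0.1590 K/W
  R_beech = L/(kA) = 0.324/(0.177·22.6) = 0.08100 K/W
ΣR = 0.004538 + 0.06546 + 0.1590 + 0.08100 = 0.3100 K/W
Q = ΔT/ΣR = (294.2 K − 266.44 K)/0.3100 = 89.55 W
From the inner boundary to the expanded polystyrene/beech interface, ΣR_partial = 0.2290 K/W.
T_interface = T_in − Q·ΣR_partial = 294.2 K − (89.55)(0.2290) = 273.69 K

T = 273.69 K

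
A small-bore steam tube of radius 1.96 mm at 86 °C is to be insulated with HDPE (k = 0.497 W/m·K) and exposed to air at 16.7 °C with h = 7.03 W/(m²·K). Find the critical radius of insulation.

r_cr = 7.07 cm

For a cylinder, r_cr = k_ins/h = 0.497/7.03 = 0.0707 m = 7.07 cm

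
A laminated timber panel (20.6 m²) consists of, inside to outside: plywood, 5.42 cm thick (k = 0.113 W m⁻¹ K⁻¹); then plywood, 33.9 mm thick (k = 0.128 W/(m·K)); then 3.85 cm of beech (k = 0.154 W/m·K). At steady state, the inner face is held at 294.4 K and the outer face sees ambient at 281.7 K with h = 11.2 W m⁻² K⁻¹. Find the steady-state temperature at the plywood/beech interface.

T = 285.7 K

Series thermal resistances, inner to outer:
  R_plywood = L/(kA) = 0.0542/(0.113·20.6) = 0.02328 K/W
  R_plywood = L/(kA) = 0.0339/(0.128·20.6) = 0.01286 K/W
  R_beech = L/(kA) = 0.0385/(0.154·20.6) = 0.01214 K/W
  R_conv,out = 1/(hA) = 1/(11.2·20.6) = 0.004334 K/W
ΣR = 0.02328 + 0.01286 + 0.01214 + 0.004334 = 0.05261 K/W
Q = ΔT/ΣR = (294.4 K − 281.7 K)/0.05261 = 241.4 W
From the inner boundary to the plywood/beech interface, ΣR_partial = 0.03614 K/W.
T_interface = T_in − Q·ΣR_partial = 294.4 K − (241.4)(0.03614) = 285.7 K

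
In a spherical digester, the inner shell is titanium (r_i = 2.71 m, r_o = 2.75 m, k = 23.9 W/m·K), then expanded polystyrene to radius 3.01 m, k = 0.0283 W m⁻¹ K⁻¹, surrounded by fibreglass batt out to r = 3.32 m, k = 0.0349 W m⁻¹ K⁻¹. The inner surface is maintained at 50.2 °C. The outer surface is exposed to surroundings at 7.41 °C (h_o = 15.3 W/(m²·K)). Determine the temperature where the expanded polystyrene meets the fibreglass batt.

Treat each layer as a resistance in series:
  R_titanium = (1/2.71 − 1/2.75)/(4πk) = 0.005367/(4π·23.9) = 1.787×10^-5 K/W
  R_expanded polystyrene = (1/2.75 − 1/3.01)/(4πk) = 0.03141/(4π·0.0283) = 0.08832 K/W
  R_fibreglass batt = (1/3.01 − 1/3.32)/(4πk) = 0.03102/(4π·0.0349) = 0.07073 K/W
  R_conv,out = 1/(4πr²h) = 1/(4π·3.32²·15.3) = 4.719×10^-4 K/W
ΣR = 1.787×10^-5 + 0.08832 + 0.07073 + 4.719×10^-4 = 0.1595 K/W
Q = ΔT/ΣR = (50.2 °C − 7.41 °C)/0.1595 = 268.3 W
From the inner boundary to the expanded polystyrene/fibreglass batt interface, ΣR_partial = 0.08834 K/W.
T_interface = T_in − Q·ΣR_partial = 50.2 °C − (268.3)(0.08834) = 26.5 °C

T = 26.5 °C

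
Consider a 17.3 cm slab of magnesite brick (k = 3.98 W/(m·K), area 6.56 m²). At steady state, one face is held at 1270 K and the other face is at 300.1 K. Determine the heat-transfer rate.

Q = 146 kW

Q = kA·ΔT/L = 3.98 × 6.56 × |1270 K − 300.1 K| / 0.173 = 1.46×10^5 W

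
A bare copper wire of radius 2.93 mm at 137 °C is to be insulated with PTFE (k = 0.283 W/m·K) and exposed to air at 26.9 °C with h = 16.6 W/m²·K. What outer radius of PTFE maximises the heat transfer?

For a cylinder, r_cr = k_ins/h = 0.283/16.6 = 0.0170 m = 1.70 cm

r_cr = 1.70 cm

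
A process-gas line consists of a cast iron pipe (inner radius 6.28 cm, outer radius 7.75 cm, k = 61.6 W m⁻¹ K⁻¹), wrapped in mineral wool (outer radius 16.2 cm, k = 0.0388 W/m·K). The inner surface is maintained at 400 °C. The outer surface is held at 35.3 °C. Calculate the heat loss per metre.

Q' = 121 W/m

Resistance network (inner→outer):
  R'_cast iron = ln(0.0775/0.0628)/(2πk) = 0.2103/(2π·61.6) = 5.434×10^-4 m·K/W
  R'_mineral wool = ln(0.162/0.0775)/(2πk) = 0.7373/(2π·0.0388) = 3.024 m·K/W
ΣR = 5.434×10^-4 + 3.024 = 3.025 m·K/W
Q' = ΔT/ΣR = (400 °C − 35.3 °C)/3.025 = 121 W/m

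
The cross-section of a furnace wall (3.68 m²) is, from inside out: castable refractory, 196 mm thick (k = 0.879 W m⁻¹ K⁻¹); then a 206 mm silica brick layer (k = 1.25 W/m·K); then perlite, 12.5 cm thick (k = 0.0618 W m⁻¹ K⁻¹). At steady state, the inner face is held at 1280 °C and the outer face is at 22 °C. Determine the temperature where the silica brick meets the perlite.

T = 1078 °C

Resistance network (inner→outer):
  R_castable refractory = L/(kA) = 0.196/(0.879·3.68) = 0.06059 K/W
  R_silica brick = L/(kA) = 0.206/(1.25·3.68) = 0.04478 K/W
  R_perlite = L/(kA) = 0.125/(0.0618·3.68) = 0.5496 K/W
ΣR = 0.06059 + 0.04478 + 0.5496 = 0.6550 K/W
Q = ΔT/ΣR = (1280 °C − 22 °C)/0.6550 = 1921 W
From the inner boundary to the silica brick/perlite interface, ΣR_partial = 0.1054 K/W.
T_interface = T_in − Q·ΣR_partial = 1280 °C − (1921)(0.1054) = 1078 °C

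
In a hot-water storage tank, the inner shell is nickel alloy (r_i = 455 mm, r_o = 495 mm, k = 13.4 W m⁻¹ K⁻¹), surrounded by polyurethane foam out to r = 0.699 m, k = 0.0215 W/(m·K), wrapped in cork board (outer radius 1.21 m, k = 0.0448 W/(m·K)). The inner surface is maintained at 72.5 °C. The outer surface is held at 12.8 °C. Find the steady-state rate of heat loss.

Series thermal resistances, inner to outer:
  R_nickel alloy = (1/0.455 − 1/0.495)/(4πk) = 0.1776/(4π·13.4) = 0.001055 K/W
  R_polyurethane foam = (1/0.495 − 1/0.699)/(4πk) = 0.5896/(4π·0.0215) = 2.182 K/W
  R_cork board = (1/0.699 − 1/1.21)/(4πk) = 0.6042/(4π·0.0448) = 1.073 K/W
ΣR = 0.001055 + 2.182 + 1.073 = 3.256 K/W
Q = ΔT/ΣR = (72.5 °C − 12.8 °C)/3.256 = 18.3 W

Q = 18.3 W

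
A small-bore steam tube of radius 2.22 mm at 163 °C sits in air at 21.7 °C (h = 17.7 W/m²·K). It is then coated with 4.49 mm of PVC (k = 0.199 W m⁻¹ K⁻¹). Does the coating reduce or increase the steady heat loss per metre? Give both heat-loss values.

increases: 34.9 → 63.5 W/m

Critical radius for a cylinder: r_cr = k/h = 0.0112 m = 1.12 cm.
Outer radius after coating: r₂ = 0.00222 + 0.00449 = 0.00671 m.
Since r₁ < r_cr and r₂ ≤ r_cr, the coating moves toward the maximum at r_cr — heat loss rises.
Bare: R = 1/(2πr₁h) = 4.050 m·K/W; Q = 141.3/4.050 = 34.9 W/m.
Coated: R = R_cond + R_conv = 2.225 m·K/W; Q = 141.3/2.225 = 63.5 W/m.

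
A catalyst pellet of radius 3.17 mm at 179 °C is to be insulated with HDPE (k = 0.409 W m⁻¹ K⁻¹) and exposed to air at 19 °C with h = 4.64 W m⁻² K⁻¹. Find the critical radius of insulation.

For a sphere, r_cr = 2k_ins/h = 2·0.409/4.64 = 0.176 m = 17.6 cm

r_cr = 17.6 cm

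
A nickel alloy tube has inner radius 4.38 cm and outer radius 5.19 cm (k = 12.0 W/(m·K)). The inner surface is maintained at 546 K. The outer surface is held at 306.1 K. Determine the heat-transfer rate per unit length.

Q' = 107 kW/m

Q' = 2πk·ΔT/ln(r₂/r₁) = 2π × 12.0 × 239.9 / ln(0.0519/0.0438) = 1.07×10^5 W/m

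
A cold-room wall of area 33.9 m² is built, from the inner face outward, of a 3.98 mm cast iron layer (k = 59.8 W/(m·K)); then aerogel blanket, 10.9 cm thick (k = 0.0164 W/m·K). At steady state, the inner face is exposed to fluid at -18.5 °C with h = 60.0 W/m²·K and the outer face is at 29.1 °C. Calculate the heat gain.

Resistance network (inner→outer):
  R_conv,in = 1/(hA) = 1/(60.0·33.9) = 4.916×10^-4 K/W
  R_cast iron = L/(kA) = 0.00398/(59.8·33.9) = 1.963×10^-6 K/W
  R_aerogel blanket = L/(kA) = 0.109/(0.0164·33.9) = 0.1961 K/W
ΣR = 4.916×10^-4 + 1.963×10^-6 + 0.1961 = 0.1966 K/W
Q = ΔT/ΣR = (-18.5 °C − 29.1 °C)/0.1966 = -242 W
(Negative Q ⇒ heat flows inward; heat gain = 242 W.)

Q = 242 W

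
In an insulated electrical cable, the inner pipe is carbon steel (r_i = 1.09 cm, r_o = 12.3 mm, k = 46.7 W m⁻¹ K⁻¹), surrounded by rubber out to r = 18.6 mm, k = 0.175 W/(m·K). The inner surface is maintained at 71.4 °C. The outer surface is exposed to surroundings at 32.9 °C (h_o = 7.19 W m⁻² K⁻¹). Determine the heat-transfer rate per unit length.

Q' = 24.6 W/m

Series thermal resistances, inner to outer:
  R'_carbon steel = ln(0.0123/0.0109)/(2πk) = 0.1208/(2π·46.7) = 4.118×10^-4 m·K/W
  R'_rubber = ln(0.0186/0.0123)/(2πk) = 0.4136/(2π·0.175) = 0.3761 m·K/W
  R'_conv,out = 1/(2πr h) = 1/(2π·0.0186·7.19) = 1.190 m·K/W
ΣR = 4.118×10^-4 + 0.3761 + 1.190 = 1.567 m·K/W
Q' = ΔT/ΣR = (71.4 °C − 32.9 °C)/1.567 = 24.6 W/m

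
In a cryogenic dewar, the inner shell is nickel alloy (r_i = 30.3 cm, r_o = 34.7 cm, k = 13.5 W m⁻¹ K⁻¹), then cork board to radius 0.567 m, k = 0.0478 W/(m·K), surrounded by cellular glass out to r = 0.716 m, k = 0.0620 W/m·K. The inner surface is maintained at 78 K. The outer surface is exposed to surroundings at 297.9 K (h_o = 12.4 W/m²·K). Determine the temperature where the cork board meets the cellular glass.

T = 252.6 K

Resistance network (inner→outer):
  R_nickel alloy = (1/0.303 − 1/0.347)/(4πk) = 0.4185/(4π·13.5) = 0.002467 K/W
  R_cork board = (1/0.347 − 1/0.567)/(4πk) = 1.118/(4π·0.0478) = 1.862 K/W
  R_cellular glass = (1/0.567 − 1/0.716)/(4πk) = 0.3670/(4π·0.0620) = 0.4711 K/W
  R_conv,out = 1/(4πr²h) = 1/(4π·0.716²·12.4) = 0.01252 K/W
ΣR = 0.002467 + 1.862 + 0.4711 + 0.01252 = 2.348 K/W
Q = ΔT/ΣR = (78 K − 297.9 K)/2.348 = -93.65 W
From the inner boundary to the cork board/cellular glass interface, ΣR_partial = 1.864 K/W.
T_interface = T_in − Q·ΣR_partial = 78 K − (-93.65)(1.864) = 252.6 K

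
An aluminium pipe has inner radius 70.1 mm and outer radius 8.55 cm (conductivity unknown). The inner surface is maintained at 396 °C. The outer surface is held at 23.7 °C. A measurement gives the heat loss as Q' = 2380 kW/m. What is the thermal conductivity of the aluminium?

k = 202 W/m·K

ΣR = ΔT/Q' = |396 − 23.7|/2.38×10^6 = 1.564×10^-4 m·K/W
ln(r₂/r₁)/(2πk) = 1.564×10^-4 ⇒ k = 0.1986/(2π·1.564×10^-4) = 202 W/m·K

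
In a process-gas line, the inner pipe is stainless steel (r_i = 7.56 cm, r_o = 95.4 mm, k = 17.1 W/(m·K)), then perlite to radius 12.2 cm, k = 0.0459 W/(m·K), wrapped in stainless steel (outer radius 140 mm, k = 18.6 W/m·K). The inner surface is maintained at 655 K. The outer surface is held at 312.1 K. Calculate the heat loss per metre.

Treat each layer as a resistance in series:
  R'_stainless steel = ln(0.0954/0.0756)/(2πk) = 0.2326/(2π·17.1) = 0.002165 m·K/W
  R'_perlite = ln(0.122/0.0954)/(2πk) = 0.2459/(2π·0.0459) = 0.8528 m·K/W
  R'_stainless steel = ln(0.140/0.122)/(2πk) = 0.1376/(2π·18.6) = 0.001178 m·K/W
ΣR = 0.002165 + 0.8528 + 0.001178 = 0.8561 m·K/W
Q' = ΔT/ΣR = (655 K − 312.1 K)/0.8561 = 401 W/m

Q' = 401 W/m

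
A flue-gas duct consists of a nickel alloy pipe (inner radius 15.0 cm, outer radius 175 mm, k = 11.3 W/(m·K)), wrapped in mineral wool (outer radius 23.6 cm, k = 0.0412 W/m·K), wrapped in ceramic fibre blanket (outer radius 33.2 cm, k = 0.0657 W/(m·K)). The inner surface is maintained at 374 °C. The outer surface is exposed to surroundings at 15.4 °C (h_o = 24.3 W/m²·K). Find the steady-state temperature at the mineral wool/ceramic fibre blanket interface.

T = 167 °C

Treat each layer as a resistance in series:
  R'_nickel alloy = ln(0.175/0.150)/(2πk) = 0.1542/(2π·11.3) = 0.002171 m·K/W
  R'_mineral wool = ln(0.236/0.175)/(2πk) = 0.2990/(2π·0.0412) = 1.155 m·K/W
  R'_ceramic fibre blanket = ln(0.332/0.236)/(2πk) = 0.3413/(2π·0.0657) = 0.8268 m·K/W
  R'_conv,out = 1/(2πr h) = 1/(2π·0.332·24.3) = 0.01973 m·K/W
ΣR = 0.002171 + 1.155 + 0.8268 + 0.01973 = 2.004 m·K/W
Q' = ΔT/ΣR = (374 °C − 15.4 °C)/2.004 = 178.9 W/m
From the inner boundary to the mineral wool/ceramic fibre blanket interface, ΣR_partial = 1.157 m·K/W.
T_interface = T_in − Q'·ΣR_partial = 374 °C − (178.9)(1.157) = 167 °C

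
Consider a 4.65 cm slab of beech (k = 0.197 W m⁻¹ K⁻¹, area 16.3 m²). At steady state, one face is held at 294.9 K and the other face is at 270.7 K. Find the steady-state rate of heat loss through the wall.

Q = kA·ΔT/L = 0.197 × 16.3 × |294.9 K − 270.7 K| / 0.0465 = 1670 W

Q = 1670 W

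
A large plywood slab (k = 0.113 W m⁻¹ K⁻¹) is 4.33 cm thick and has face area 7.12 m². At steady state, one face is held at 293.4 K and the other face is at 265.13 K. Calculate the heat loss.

Q = kA·ΔT/L = 0.113 × 7.12 × |293.4 K − 265.13 K| / 0.0433 = 525 W

Q = 525 W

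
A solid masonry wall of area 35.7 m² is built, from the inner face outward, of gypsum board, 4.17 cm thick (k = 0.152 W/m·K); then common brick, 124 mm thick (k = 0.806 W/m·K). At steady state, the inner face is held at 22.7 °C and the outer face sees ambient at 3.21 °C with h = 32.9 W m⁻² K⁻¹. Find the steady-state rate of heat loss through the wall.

Q = 1520 W

Resistance network (inner→outer):
  R_gypsum board = L/(kA) = 0.0417/(0.152·35.7) = 0.007685 K/W
  R_common brick = L/(kA) = 0.124/(0.806·35.7) = 0.004309 K/W
  R_conv,out = 1/(hA) = 1/(32.9·35.7) = 8.514×10^-4 K/W
ΣR = 0.007685 + 0.004309 + 8.514×10^-4 = 0.01285 K/W
Q = ΔT/ΣR = (22.7 °C − 3.21 °C)/0.01285 = 1520 W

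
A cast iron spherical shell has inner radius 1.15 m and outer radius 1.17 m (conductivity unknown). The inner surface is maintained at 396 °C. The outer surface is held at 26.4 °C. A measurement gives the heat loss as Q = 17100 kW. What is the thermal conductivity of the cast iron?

ΣR = ΔT/Q = |396 − 26.4|/1.71×10^7 = 2.161×10^-5 K/W
(1/r₁−1/r₂)/(4πk) = 2.161×10^-5 ⇒ k = 0.01486/(4π·2.161×10^-5) = 54.7 W/m·K

k = 54.7 W/m·K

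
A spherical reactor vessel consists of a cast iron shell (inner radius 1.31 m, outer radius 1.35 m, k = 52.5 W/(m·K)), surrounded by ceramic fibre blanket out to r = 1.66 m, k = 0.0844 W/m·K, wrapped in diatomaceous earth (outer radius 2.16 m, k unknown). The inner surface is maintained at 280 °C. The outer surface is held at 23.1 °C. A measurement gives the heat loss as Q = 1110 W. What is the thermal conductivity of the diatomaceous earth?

ΣR = ΔT/Q = |280 − 23.1|/1110 = 0.2314 K/W
Known resistances:
  R_cast iron = (1/1.31 − 1/1.35)/(4πk) = 0.02262/(4π·52.5) = 3.428×10^-5 K/W
  R_ceramic fibre blanket = (1/1.35 − 1/1.66)/(4πk) = 0.1383/(4π·0.0844) = 0.1304 K/W
R_diatomaceous earth = ΣR − ΣR_known = 0.2314 − 0.1304 = 0.1010 K/W
(1/r₁−1/r₂)/(4πk) = 0.1010 ⇒ k = 0.1394/(4π·0.1010) = 0.110 W/m·K

k = 0.110 W/m·K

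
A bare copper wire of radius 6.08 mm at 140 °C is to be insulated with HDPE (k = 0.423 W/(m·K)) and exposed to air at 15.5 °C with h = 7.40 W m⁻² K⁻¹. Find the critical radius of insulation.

For a cylinder, r_cr = k_ins/h = 0.423/7.40 = 0.0572 m = 5.72 cm

r_cr = 5.72 cm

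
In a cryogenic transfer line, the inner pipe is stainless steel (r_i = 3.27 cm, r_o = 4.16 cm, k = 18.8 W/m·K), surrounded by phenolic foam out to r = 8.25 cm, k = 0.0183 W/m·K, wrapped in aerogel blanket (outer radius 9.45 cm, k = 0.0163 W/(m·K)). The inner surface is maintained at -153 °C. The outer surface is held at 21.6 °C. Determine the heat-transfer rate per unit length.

Q' = 24.0 W/m

Resistance network (inner→outer):
  R'_stainless steel = ln(0.0416/0.0327)/(2πk) = 0.2407/(2π·18.8) = 0.002038 m·K/W
  R'_phenolic foam = ln(0.0825/0.0416)/(2πk) = 0.6847/(2π·0.0183) = 5.955 m·K/W
  R'_aerogel blanket = ln(0.0945/0.0825)/(2πk) = 0.1358/(2π·0.0163) = 1.326 m·K/W
ΣR = 0.002038 + 5.955 + 1.326 = 7.283 m·K/W
Q' = ΔT/ΣR = (-153 °C − 21.6 °C)/7.283 = -24.0 W/m
(Negative Q' ⇒ heat flows inward; heat gain = 24.0 W/m.)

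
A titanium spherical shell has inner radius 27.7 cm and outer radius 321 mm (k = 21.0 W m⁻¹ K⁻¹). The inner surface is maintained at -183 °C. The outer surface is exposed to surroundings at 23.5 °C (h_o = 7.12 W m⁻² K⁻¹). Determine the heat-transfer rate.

Treat each layer as a resistance in series:
  R_titanium = (1/0.277 − 1/0.321)/(4πk) = 0.4948/(4π·21.0) = 0.001875 K/W
  R_conv,out = 1/(4πr²h) = 1/(4π·0.321²·7.12) = 0.1085 K/W
ΣR = 0.001875 + 0.1085 = 0.1104 K/W
Q = ΔT/ΣR = (-183 °C − 23.5 °C)/0.1104 = -1870 W
(Negative Q ⇒ heat flows inward; heat gain = 1870 W.)

Q = 1870 W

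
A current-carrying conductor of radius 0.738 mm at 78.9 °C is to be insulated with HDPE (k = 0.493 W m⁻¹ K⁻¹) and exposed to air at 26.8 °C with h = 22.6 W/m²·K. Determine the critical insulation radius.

For a cylinder, r_cr = k_ins/h = 0.493/22.6 = 0.0218 m = 2.18 cm

r_cr = 2.18 cm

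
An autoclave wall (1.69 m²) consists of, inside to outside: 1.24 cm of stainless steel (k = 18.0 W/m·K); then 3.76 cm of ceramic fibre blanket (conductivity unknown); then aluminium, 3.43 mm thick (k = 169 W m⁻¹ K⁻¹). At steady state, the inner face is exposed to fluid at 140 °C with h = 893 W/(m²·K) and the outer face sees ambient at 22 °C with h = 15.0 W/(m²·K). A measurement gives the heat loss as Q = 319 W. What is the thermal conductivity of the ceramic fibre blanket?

ΣR = ΔT/Q = |140 − 22|/319 = 0.3699 K/W
Known resistances:
  R_conv,in = 1/(hA) = 1/(893·1.69) = 6.626×10^-4 K/W
  R_stainless steel = L/(kA) = 0.0124/(18.0·1.69) = 4.076×10^-4 K/W
  R_aluminium = L/(kA) = 0.00343/(169·1.69) = 1.201×10^-5 K/W
  R_conv,out = 1/(hA) = 1/(15.0·1.69) = 0.03945 K/W
R_ceramic fibre blanket = ΣR − ΣR_known = 0.3699 − 0.04053 = 0.3294 K/W
L/(kA) = 0.3294 ⇒ k = 0.0376/(0.3294·1.69) = 0.0675 W/m·K

k = 0.0675 W/m·K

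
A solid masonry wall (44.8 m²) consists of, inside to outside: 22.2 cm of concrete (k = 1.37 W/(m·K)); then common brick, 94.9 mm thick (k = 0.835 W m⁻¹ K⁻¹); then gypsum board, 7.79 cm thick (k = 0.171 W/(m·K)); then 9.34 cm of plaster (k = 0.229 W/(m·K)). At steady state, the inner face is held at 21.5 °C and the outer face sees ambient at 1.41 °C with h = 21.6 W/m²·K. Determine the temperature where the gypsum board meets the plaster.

T = 9.11 °C

Series thermal resistances, inner to outer:
  R_concrete = L/(kA) = 0.222/(1.37·44.8) = 0.003617 K/W
  R_common brick = L/(kA) = 0.0949/(0.835·44.8) = 0.002537 K/W
  R_gypsum board = L/(kA) = 0.0779/(0.171·44.8) = 0.01017 K/W
  R_plaster = L/(kA) = 0.0934/(0.229·44.8) = 0.009104 K/W
  R_conv,out = 1/(hA) = 1/(21.6·44.8) = 0.001033 K/W
ΣR = 0.003617 + 0.002537 + 0.01017 + 0.009104 + 0.001033 = 0.02646 K/W
Q = ΔT/ΣR = (21.5 °C − 1.41 °C)/0.02646 = 759.3 W
From the inner boundary to the gypsum board/plaster interface, ΣR_partial = 0.01632 K/W.
T_interface = T_in − Q·ΣR_partial = 21.5 °C − (759.3)(0.01632) = 9.11 °C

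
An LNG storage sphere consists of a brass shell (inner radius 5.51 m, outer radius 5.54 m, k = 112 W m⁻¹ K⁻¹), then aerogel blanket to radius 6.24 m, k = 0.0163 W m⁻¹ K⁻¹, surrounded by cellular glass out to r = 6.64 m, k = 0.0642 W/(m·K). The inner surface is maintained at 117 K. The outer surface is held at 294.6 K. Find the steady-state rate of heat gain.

Q = 1600 W

Resistance network (inner→outer):
  R_brass = (1/5.51 − 1/5.54)/(4πk) = 9.828×10^-4/(4π·112) = 6.983×10^-7 K/W
  R_aerogel blanket = (1/5.54 − 1/6.24)/(4πk) = 0.02025/(4π·0.0163) = 0.09886 K/W
  R_cellular glass = (1/6.24 − 1/6.64)/(4πk) = 0.009654/(4π·0.0642) = 0.01197 K/W
ΣR = 6.983×10^-7 + 0.09886 + 0.01197 = 0.1108 K/W
Q = ΔT/ΣR = (117 K − 294.6 K)/0.1108 = -1600 W
(Negative Q ⇒ heat flows inward; heat gain = 1600 W.)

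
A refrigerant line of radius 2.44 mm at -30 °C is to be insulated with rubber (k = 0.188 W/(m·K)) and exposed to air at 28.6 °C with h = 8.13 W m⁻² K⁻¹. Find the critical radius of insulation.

r_cr = 2.31 cm

For a cylinder, r_cr = k_ins/h = 0.188/8.13 = 0.0231 m = 2.31 cm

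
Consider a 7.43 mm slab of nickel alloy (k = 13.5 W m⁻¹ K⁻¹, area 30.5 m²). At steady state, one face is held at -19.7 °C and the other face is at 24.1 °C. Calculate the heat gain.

Q = kA·ΔT/L = 13.5 × 30.5 × |-19.7 °C − 24.1 °C| / 0.00743 = 2.43×10^6 W

Q = 2430 kW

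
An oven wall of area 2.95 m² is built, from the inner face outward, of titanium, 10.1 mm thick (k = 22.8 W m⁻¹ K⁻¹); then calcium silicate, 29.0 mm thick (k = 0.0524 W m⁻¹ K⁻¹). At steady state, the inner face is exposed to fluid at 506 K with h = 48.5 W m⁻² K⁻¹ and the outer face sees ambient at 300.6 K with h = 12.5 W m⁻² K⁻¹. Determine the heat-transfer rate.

Resistance network (inner→outer):
  R_conv,in = 1/(hA) = 1/(48.5·2.95) = 0.006989 K/W
  R_titanium = L/(kA) = 0.0101/(22.8·2.95) = 1.502×10^-4 K/W
  R_calcium silicate = L/(kA) = 0.0290/(0.0524·2.95) = 0.1876 K/W
  R_conv,out = 1/(hA) = 1/(12.5·2.95) = 0.02712 K/W
ΣR = 0.006989 + 1.502×10^-4 + 0.1876 + 0.02712 = 0.2219 K/W
Q = ΔT/ΣR = (506 K − 300.6 K)/0.2219 = 926 W

Q = 926 W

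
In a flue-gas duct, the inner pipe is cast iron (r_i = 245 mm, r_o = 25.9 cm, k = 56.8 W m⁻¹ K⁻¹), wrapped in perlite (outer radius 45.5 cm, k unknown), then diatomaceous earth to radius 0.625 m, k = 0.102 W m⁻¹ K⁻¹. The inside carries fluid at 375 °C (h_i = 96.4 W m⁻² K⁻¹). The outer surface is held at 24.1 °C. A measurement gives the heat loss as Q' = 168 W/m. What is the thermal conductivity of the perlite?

k = 0.0565 W/m·K

ΣR = ΔT/Q' = |375 − 24.1|/168 = 2.089 m·K/W
Known resistances:
  R'_conv,in = 1/(2πr h) = 1/(2π·0.245·96.4) = 0.006739 m·K/W
  R'_cast iron = ln(0.259/0.245)/(2πk) = 0.05557/(2π·56.8) = 1.557×10^-4 m·K/W
  R'_diatomaceous earth = ln(0.625/0.455)/(2πk) = 0.3175/(2π·0.102) = 0.4953 m·K/W
R_perlite = ΣR − ΣR_known = 2.089 − 0.5022 = 1.587 m·K/W
ln(r₂/r₁)/(2πk) = 1.587 ⇒ k = 0.5635/(2π·1.587) = 0.0565 W/m·K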